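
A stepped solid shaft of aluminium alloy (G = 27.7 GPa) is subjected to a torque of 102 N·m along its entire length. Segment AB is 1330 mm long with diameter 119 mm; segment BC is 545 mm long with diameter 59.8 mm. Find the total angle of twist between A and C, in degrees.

J_AB = π(0.119)⁴/32 = 1.97×10^-5 m⁴; J_BC = π(0.0598)⁴/32 = 1.26×10^-6 m⁴.
θ = (T/G)·Σ L_i/J_i = (102.0/27.7×10⁹)·(1.33/1.97×10^-5 + 0.545/1.26×10^-6) = 1.847×10^-3 rad.

0.106°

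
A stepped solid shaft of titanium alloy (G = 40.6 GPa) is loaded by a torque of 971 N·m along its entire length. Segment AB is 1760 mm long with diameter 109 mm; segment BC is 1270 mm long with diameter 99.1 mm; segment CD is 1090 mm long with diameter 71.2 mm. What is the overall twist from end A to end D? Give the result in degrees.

J_AB = π(0.109)⁴/32 = 1.39×10^-5 m⁴; J_BC = π(0.0991)⁴/32 = 9.47×10^-6 m⁴; J_CD = π(0.0712)⁴/32 = 2.52×10^-6 m⁴.
θ = (T/G)·Σ L_i/J_i = (971.0/40.6×10⁹)·(1.76/1.39×10^-5 + 1.27/9.47×10^-6 + 1.09/2.52×10^-6) = 0.01658 rad.

0.950°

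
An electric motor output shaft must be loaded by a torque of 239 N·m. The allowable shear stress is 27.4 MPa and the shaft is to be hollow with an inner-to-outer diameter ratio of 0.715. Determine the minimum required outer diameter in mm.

For a hollow shaft with d_i/d_o = 0.715: τ_max = 16T/(π d_o³ (1−k⁴)), so d_o = [16T/(π τ_allow (1−k⁴))]^(1/3) = [16·239.0/(π·2.74×10^7·0.7386)]^(1/3) = 0.03918 m.

39.2 mm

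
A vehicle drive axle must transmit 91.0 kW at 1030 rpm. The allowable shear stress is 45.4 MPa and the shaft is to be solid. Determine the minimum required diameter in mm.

ω = 2π·1030/60 = 107.9 rad/s, so T = P/ω = 91.0×10³ / 107.9 = 843.7 N·m.
For a solid shaft τ_max = 16T/(πd³), so d = (16T/(π τ_allow))^(1/3) = (16·843.7/(π·4.54×10^7))^(1/3) = 0.04557 m.

45.6 mm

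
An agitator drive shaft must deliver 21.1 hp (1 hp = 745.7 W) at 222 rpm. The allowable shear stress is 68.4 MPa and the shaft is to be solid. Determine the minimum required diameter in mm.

ω = 2π·222/60 = 23.25 rad/s, so T = P/ω = 21.1×745.7 / 23.25 = 676.8 N·m.
For a solid shaft τ_max = 16T/(πd³), so d = (16T/(π τ_allow))^(1/3) = (16·676.8/(π·6.84×10^7))^(1/3) = 0.03694 m.

36.9 mm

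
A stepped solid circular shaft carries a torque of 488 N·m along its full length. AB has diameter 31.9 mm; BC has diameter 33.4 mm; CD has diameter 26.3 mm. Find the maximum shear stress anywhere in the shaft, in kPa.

Under the same torque, τ_max = 16T/(πd³) is largest where d is smallest — segment CD (d = 26.3 mm).
τ_max = 16·488.0/(π·(0.0263)³) = 1.366×10^8 Pa.

137000 kPa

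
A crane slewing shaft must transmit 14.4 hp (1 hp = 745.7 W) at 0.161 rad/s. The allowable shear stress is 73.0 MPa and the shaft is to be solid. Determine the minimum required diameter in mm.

ω = 0.161 rad/s, so T = P/ω = 14.4×745.7 / 0.1610 = 66700 N·m.
For a solid shaft τ_max = 16T/(πd³), so d = (16T/(π τ_allow))^(1/3) = (16·66700/(π·7.30×10^7))^(1/3) = 0.1669 m.

167 mm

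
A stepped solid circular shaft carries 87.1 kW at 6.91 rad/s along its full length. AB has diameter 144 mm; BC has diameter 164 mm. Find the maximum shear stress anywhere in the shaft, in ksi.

3.12 ksi

ω = 6.91 rad/s, so T = P/ω = 87.1×10³ / 6.910 = 12600 N·m.
Under the same torque, τ_max = 16T/(πd³) is largest where d is smallest — segment AB (d = 144 mm).
τ_max = 16·12600/(π·(0.144)³) = 2.150×10^7 Pa.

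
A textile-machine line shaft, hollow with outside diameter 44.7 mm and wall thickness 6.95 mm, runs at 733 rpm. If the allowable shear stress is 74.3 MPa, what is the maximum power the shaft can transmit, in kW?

77.5 kW

J = π(d_o⁴ − d_i⁴)/32 = π(0.0447⁴ − 0.0308⁴)/32 = 3.036×10^-7 m⁴.
T_max = τ_allow·J/r = 7.43×10^7 × 3.036×10^-7 / 0.0224 = 1009 N·m.
ω = 2π·733/60 = 76.76 rad/s, so P_max = T_max·ω = 7.747×10^4 W.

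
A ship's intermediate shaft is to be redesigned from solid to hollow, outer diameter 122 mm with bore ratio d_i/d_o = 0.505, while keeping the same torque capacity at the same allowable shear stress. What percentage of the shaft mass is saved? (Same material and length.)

22.1 %

Equal τ_max and T ⇒ the solid shaft needs d_s³ = d_o³(1−k⁴), so d_s = 122·(1−0.505⁴)^(1/3) = 119.3 mm.
Area ratio A_h/A_s = d_o²(1−k²)/d_s² = (1−k²)/(1−k⁴)^(2/3) = 0.7791.
Mass saving = 1 − 0.7791 = 22.1 %.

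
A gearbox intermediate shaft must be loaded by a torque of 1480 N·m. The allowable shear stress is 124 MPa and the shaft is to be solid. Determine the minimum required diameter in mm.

39.3 mm

For a solid shaft τ_max = 16T/(πd³), so d = (16T/(π τ_allow))^(1/3) = (16·1480/(π·1.24×10^8))^(1/3) = 0.03932 m.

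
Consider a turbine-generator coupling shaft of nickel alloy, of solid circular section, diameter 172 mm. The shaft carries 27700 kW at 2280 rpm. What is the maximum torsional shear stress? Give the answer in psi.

ω = 2π·2280/60 = 238.8 rad/s, so T = P/ω = 27700×10³ / 238.8 = 116000 N·m.
J = πd⁴/32 = π(0.172)⁴/32 = 8.592×10^-5 m⁴.
τ_max = T·r/J = 116000 × 0.0860 / 8.592×10^-5 = 1.161×10^8 Pa.

16800 psi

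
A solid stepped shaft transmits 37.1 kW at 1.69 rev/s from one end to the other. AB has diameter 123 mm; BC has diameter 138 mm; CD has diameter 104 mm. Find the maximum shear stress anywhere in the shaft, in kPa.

15800 kPa

ω = 2π·1.69 = 10.62 rad/s, so T = P/ω = 37.1×10³ / 10.62 = 3494 N·m.
Under the same torque, τ_max = 16T/(πd³) is largest where d is smallest — segment CD (d = 104 mm).
τ_max = 16·3494/(π·(0.104)³) = 1.582×10^7 Pa.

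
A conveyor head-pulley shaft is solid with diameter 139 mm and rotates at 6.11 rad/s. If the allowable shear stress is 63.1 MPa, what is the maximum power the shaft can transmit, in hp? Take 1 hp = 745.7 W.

273 hp

J = πd⁴/32 = π(0.139)⁴/32 = 3.665×10^-5 m⁴.
T_max = τ_allow·J/r = 6.31×10^7 × 3.665×10^-5 / 0.0695 = 33270 N·m.
ω = 6.11 rad/s, so P_max = T_max·ω = 2.033×10^5 W.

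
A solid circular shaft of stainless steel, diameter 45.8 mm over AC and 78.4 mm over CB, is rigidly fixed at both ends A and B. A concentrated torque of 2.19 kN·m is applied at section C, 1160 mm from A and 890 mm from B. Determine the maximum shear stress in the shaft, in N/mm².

21.2 N/mm²

Compatibility: T_A·a/J_AC = T_B·b/J_CB with T_A + T_B = T₀.
J_AC = 4.32×10^-7 m⁴, J_CB = 3.71×10^-6 m⁴, so T_A = T₀·(J_AC/a)/((J_AC/a)+(J_CB/b)) = 179.6 N·m, T_B = 2010 N·m.
τ in each portion: τ_AC = 9.52×10^6 Pa, τ_CB = 2.12×10^7 Pa; maximum is in CB.
τ_max = T_CB·r/J = 2010·0.0392/3.71×10^-6 = 2.125×10^7 Pa.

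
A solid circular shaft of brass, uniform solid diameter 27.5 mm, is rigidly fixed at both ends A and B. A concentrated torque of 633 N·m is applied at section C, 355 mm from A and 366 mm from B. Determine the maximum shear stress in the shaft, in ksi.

With uniform GJ and both ends fixed, compatibility θ_AC = θ_CB gives T_A·a = T_B·b, together with T_A + T_B = T₀.
T_A = T₀·b/(a+b) = 633.0·366/721.0 = 321.3 N·m; T_B = 311.7 N·m.
τ in each portion: τ_AC = 7.87×10^7 Pa, τ_CB = 7.63×10^7 Pa; maximum is in AC.
τ_max = T_AC·r/J = 321.3·0.0138/5.61×10^-8 = 7.869×10^7 Pa.

11.4 ksi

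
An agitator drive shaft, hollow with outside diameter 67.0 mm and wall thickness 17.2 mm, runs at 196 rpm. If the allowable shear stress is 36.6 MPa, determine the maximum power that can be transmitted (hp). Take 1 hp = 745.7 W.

J = π(d_o⁴ − d_i⁴)/32 = π(0.0670⁴ − 0.0326⁴)/32 = 1.867×10^-6 m⁴.
T_max = τ_allow·J/r = 3.66×10^7 × 1.867×10^-6 / 0.0335 = 2040 N·m.
ω = 2π·196/60 = 20.53 rad/s, so P_max = T_max·ω = 4.188×10^4 W.

56.2 hp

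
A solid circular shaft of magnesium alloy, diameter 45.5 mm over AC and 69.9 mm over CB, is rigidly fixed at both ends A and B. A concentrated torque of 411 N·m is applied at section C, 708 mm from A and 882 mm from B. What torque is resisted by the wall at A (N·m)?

75.1 N·m

Compatibility: T_A·a/J_AC = T_B·b/J_CB with T_A + T_B = T₀.
J_AC = 4.21×10^-7 m⁴, J_CB = 2.34×10^-6 m⁴, so T_A = T₀·(J_AC/a)/((J_AC/a)+(J_CB/b)) = 75.12 N·m, T_B = 335.9 N·m.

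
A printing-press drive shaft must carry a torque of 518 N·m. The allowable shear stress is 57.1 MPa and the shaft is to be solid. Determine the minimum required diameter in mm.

For a solid shaft τ_max = 16T/(πd³), so d = (16T/(π τ_allow))^(1/3) = (16·518.0/(π·5.71×10^7))^(1/3) = 0.03588 m.

35.9 mm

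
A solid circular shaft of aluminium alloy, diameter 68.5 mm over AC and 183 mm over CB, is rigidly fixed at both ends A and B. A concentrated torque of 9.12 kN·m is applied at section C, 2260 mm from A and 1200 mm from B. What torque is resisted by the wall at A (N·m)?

Compatibility: T_A·a/J_AC = T_B·b/J_CB with T_A + T_B = T₀.
J_AC = 2.16×10^-6 m⁴, J_CB = 1.10×10^-4 m⁴, so T_A = T₀·(J_AC/a)/((J_AC/a)+(J_CB/b)) = 94.09 N·m, T_B = 9026 N·m.

94.1 N·m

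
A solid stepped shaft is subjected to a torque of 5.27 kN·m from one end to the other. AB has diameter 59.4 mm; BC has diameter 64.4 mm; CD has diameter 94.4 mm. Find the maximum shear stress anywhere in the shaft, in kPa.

128000 kPa

Under the same torque, τ_max = 16T/(πd³) is largest where d is smallest — segment AB (d = 59.4 mm).
τ_max = 16·5270/(π·(0.0594)³) = 1.281×10^8 Pa.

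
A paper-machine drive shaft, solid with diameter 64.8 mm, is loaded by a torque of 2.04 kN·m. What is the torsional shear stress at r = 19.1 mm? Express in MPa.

J = πd⁴/32 = π(0.0648)⁴/32 = 1.731×10^-6 m⁴.
Shear stress varies linearly with radius: τ = T·r/J = 2040 × 0.0191 / 1.731×10^-6 = 2.251×10^7 Pa.

22.5 MPa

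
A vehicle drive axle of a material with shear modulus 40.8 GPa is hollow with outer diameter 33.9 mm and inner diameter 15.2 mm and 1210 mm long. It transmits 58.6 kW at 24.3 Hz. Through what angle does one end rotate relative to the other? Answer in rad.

0.0915 rad

ω = 2π·24.3 = 152.7 rad/s, so T = P/ω = 58.6×10³ / 152.7 = 383.8 N·m.
J = π(d_o⁴ − d_i⁴)/32 = π(0.0339⁴ − 0.0152⁴)/32 = 1.244×10^-7 m⁴.
θ = T·L/(G·J) = 383.8 × 1.21 / (40.8×10⁹ × 1.244×10^-7) = 0.09149 rad.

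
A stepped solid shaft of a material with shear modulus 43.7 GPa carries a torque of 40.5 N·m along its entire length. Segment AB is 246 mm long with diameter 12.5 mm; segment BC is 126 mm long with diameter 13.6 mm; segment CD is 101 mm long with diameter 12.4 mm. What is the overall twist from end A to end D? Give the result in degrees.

9.75°

J_AB = π(0.0125)⁴/32 = 2.40×10^-9 m⁴; J_BC = π(0.0136)⁴/32 = 3.36×10^-9 m⁴; J_CD = π(0.0124)⁴/32 = 2.32×10^-9 m⁴.
θ = (T/G)·Σ L_i/J_i = (40.50/43.7×10⁹)·(0.246/2.40×10^-9 + 0.126/3.36×10^-9 + 0.101/2.32×10^-9) = 0.1702 rad.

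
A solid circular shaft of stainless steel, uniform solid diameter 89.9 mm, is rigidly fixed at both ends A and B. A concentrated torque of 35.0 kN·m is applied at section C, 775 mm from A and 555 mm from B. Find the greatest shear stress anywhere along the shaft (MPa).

With uniform GJ and both ends fixed, compatibility θ_AC = θ_CB gives T_A·a = T_B·b, together with T_A + T_B = T₀.
T_A = T₀·b/(a+b) = 35000·555/1330 = 14610 N·m; T_B = 20390 N·m.
τ in each portion: τ_AC = 1.02×10^8 Pa, τ_CB = 1.43×10^8 Pa; maximum is in CB.
τ_max = T_CB·r/J = 20390·0.0450/6.41×10^-6 = 1.430×10^8 Pa.

143 MPa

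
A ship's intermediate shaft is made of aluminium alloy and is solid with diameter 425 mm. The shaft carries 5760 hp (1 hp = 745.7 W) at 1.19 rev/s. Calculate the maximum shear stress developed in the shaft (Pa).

ω = 2π·1.19 = 7.477 rad/s, so T = P/ω = 5760×745.7 / 7.477 = 574500 N·m.
J = πd⁴/32 = π(0.425)⁴/32 = 3.203×10^-3 m⁴.
τ_max = T·r/J = 574500 × 0.212 / 3.203×10^-3 = 3.811×10^7 Pa.

3.81e7 Pa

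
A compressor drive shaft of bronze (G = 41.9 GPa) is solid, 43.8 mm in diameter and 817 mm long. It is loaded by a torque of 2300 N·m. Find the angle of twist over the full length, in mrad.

124 mrad

J = πd⁴/32 = π(0.0438)⁴/32 = 3.613×10^-7 m⁴.
θ = T·L/(G·J) = 2300 × 0.817 / (41.9×10⁹ × 3.613×10^-7) = 0.1241 rad.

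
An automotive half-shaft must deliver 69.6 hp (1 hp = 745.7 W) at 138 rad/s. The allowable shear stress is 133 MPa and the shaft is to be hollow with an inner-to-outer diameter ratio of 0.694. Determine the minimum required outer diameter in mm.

26.6 mm

ω = 138 rad/s, so T = P/ω = 69.6×745.7 / 138.0 = 376.1 N·m.
For a hollow shaft with d_i/d_o = 0.694: τ_max = 16T/(π d_o³ (1−k⁴)), so d_o = [16T/(π τ_allow (1−k⁴))]^(1/3) = [16·376.1/(π·1.33×10^8·0.7680)]^(1/3) = 0.02657 m.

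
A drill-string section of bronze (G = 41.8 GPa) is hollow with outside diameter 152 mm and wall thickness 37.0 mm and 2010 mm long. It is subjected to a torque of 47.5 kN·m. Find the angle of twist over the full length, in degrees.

2.68°

J = π(d_o⁴ − d_i⁴)/32 = π(0.152⁴ − 0.0780⁴)/32 = 4.877×10^-5 m⁴.
θ = T·L/(G·J) = 47500 × 2.01 / (41.8×10⁹ × 4.877×10^-5) = 0.04683 rad.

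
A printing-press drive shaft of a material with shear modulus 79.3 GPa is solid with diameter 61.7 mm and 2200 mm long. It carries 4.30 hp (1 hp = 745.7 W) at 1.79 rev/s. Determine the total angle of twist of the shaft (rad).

ω = 2π·1.79 = 11.25 rad/s, so T = P/ω = 4.30×745.7 / 11.25 = 285.1 N·m.
J = πd⁴/32 = π(0.0617)⁴/32 = 1.423×10^-6 m⁴.
θ = T·L/(G·J) = 285.1 × 2.20 / (79.3×10⁹ × 1.423×10^-6) = 5.559×10^-3 rad.

0.00556 rad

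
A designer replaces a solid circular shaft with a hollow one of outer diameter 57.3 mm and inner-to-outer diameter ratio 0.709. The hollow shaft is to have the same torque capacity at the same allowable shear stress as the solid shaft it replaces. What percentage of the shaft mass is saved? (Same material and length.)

Equal τ_max and T ⇒ the solid shaft needs d_s³ = d_o³(1−k⁴), so d_s = 57.3·(1−0.709⁴)^(1/3) = 52.00 mm.
Area ratio A_h/A_s = d_o²(1−k²)/d_s² = (1−k²)/(1−k⁴)^(2/3) = 0.6039.
Mass saving = 1 − 0.6039 = 39.6 %.

39.6 %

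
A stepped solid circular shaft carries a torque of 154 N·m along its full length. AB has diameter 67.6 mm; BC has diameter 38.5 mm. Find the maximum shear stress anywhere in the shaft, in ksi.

Under the same torque, τ_max = 16T/(πd³) is largest where d is smallest — segment BC (d = 38.5 mm).
τ_max = 16·154.0/(π·(0.0385)³) = 1.374×10^7 Pa.

1.99 ksi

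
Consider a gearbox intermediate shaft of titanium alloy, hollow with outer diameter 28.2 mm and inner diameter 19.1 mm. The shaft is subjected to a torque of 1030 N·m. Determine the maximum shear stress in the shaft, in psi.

43000 psi

J = π(d_o⁴ − d_i⁴)/32 = π(0.0282⁴ − 0.0191⁴)/32 = 4.902×10^-8 m⁴.
τ_max = T·r/J = 1030 × 0.0141 / 4.902×10^-8 = 2.963×10^8 Pa.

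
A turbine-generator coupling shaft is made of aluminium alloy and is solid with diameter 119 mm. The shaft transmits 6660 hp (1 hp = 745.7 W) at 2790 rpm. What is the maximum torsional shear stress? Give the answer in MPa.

51.4 MPa

ω = 2π·2790/60 = 292.2 rad/s, so T = P/ω = 6660×745.7 / 292.2 = 17000 N·m.
J = πd⁴/32 = π(0.119)⁴/32 = 1.969×10^-5 m⁴.
τ_max = T·r/J = 17000 × 0.0595 / 1.969×10^-5 = 5.137×10^7 Pa.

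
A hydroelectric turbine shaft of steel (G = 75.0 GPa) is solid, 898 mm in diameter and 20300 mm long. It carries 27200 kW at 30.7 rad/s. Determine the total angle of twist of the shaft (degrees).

0.215°

ω = 30.7 rad/s, so T = P/ω = 27200×10³ / 30.70 = 886000 N·m.
J = πd⁴/32 = π(0.898)⁴/32 = 0.06384 m⁴.
θ = T·L/(G·J) = 886000 × 20.3 / (75.0×10⁹ × 0.06384) = 3.756×10^-3 rad.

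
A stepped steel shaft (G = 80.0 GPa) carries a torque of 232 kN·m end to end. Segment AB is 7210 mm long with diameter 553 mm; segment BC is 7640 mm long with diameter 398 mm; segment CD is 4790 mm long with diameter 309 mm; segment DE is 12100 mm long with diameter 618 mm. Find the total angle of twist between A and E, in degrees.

J_AB = π(0.553)⁴/32 = 9.18×10^-3 m⁴; J_BC = π(0.398)⁴/32 = 2.46×10^-3 m⁴; J_CD = π(0.309)⁴/32 = 8.95×10^-4 m⁴; J_DE = π(0.618)⁴/32 = 0.0143 m⁴.
θ = (T/G)·Σ L_i/J_i = (232000/80.0×10⁹)·(7.21/9.18×10^-3 + 7.64/2.46×10^-3 + 4.79/8.95×10^-4 + 12.1/0.0143) = 0.02924 rad.

1.68°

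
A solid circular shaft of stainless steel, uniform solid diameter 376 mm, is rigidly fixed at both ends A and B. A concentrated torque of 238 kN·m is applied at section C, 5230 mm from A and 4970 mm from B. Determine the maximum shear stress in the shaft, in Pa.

1.17e7 Pa

With uniform GJ and both ends fixed, compatibility θ_AC = θ_CB gives T_A·a = T_B·b, together with T_A + T_B = T₀.
T_A = T₀·b/(a+b) = 238000·4970/10200 = 116000 N·m; T_B = 122000 N·m.
τ in each portion: τ_AC = 1.11×10^7 Pa, τ_CB = 1.17×10^7 Pa; maximum is in CB.
τ_max = T_CB·r/J = 122000·0.188/1.96×10^-3 = 1.169×10^7 Pa.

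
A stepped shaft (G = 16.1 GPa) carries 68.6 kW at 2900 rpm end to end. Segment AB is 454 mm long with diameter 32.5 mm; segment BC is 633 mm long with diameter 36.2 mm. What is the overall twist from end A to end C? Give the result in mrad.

111 mrad

ω = 2π·2900/60 = 303.7 rad/s, so T = P/ω = 68.6×10³ / 303.7 = 225.9 N·m.
J_AB = π(0.0325)⁴/32 = 1.10×10^-7 m⁴; J_BC = π(0.0362)⁴/32 = 1.69×10^-7 m⁴.
θ = (T/G)·Σ L_i/J_i = (225.9/16.1×10⁹)·(0.454/1.10×10^-7 + 0.633/1.69×10^-7) = 0.1108 rad.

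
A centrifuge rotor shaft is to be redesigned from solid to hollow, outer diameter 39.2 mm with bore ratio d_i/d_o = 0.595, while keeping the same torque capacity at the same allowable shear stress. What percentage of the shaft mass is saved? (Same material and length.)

Equal τ_max and T ⇒ the solid shaft needs d_s³ = d_o³(1−k⁴), so d_s = 39.2·(1−0.595⁴)^(1/3) = 37.49 mm.
Area ratio A_h/A_s = d_o²(1−k²)/d_s² = (1−k²)/(1−k⁴)^(2/3) = 0.7063.
Mass saving = 1 − 0.7063 = 29.4 %.

29.4 %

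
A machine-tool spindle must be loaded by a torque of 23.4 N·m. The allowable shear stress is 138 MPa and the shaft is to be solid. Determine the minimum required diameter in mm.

9.52 mm

For a solid shaft τ_max = 16T/(πd³), so d = (16T/(π τ_allow))^(1/3) = (16·23.40/(π·1.38×10^8))^(1/3) = 0.009523 m.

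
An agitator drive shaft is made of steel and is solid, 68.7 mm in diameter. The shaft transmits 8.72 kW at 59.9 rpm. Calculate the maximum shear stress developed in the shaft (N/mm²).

21.8 N/mm²

ω = 2π·59.9/60 = 6.273 rad/s, so T = P/ω = 8.72×10³ / 6.273 = 1390 N·m.
J = πd⁴/32 = π(0.0687)⁴/32 = 2.187×10^-6 m⁴.
τ_max = T·r/J = 1390 × 0.0343 / 2.187×10^-6 = 2.184×10^7 Pa.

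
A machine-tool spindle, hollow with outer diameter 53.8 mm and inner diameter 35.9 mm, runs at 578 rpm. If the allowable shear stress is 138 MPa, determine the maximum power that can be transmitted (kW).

205 kW

J = π(d_o⁴ − d_i⁴)/32 = π(0.0538⁴ − 0.0359⁴)/32 = 6.594×10^-7 m⁴.
T_max = τ_allow·J/r = 1.38×10^8 × 6.594×10^-7 / 0.0269 = 3383 N·m.
ω = 2π·578/60 = 60.53 rad/s, so P_max = T_max·ω = 2.048×10^5 W.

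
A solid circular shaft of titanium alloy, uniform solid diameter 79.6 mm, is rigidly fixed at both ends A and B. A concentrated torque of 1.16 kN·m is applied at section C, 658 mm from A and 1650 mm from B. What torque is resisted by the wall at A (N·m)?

829 N·m

With uniform GJ and both ends fixed, compatibility θ_AC = θ_CB gives T_A·a = T_B·b, together with T_A + T_B = T₀.
T_A = T₀·b/(a+b) = 1160·1650/2308 = 829.3 N·m; T_B = 330.7 N·m.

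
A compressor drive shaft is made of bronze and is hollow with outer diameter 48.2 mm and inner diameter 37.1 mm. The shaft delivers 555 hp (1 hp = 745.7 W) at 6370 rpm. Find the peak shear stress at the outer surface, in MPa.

ω = 2π·6370/60 = 667.1 rad/s, so T = P/ω = 555×745.7 / 667.1 = 620.4 N·m.
J = π(d_o⁴ − d_i⁴)/32 = π(0.0482⁴ − 0.0371⁴)/32 = 3.439×10^-7 m⁴.
τ_max = T·r/J = 620.4 × 0.0241 / 3.439×10^-7 = 4.348×10^7 Pa.

43.5 MPa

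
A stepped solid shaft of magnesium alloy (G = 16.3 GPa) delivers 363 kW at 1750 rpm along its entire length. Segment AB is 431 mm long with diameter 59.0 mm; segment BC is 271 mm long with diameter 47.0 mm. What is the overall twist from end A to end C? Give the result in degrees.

6.46°

ω = 2π·1750/60 = 183.3 rad/s, so T = P/ω = 363×10³ / 183.3 = 1981 N·m.
J_AB = π(0.0590)⁴/32 = 1.19×10^-6 m⁴; J_BC = π(0.0470)⁴/32 = 4.79×10^-7 m⁴.
θ = (T/G)·Σ L_i/J_i = (1981/16.3×10⁹)·(0.431/1.19×10^-6 + 0.271/4.79×10^-7) = 0.1128 rad.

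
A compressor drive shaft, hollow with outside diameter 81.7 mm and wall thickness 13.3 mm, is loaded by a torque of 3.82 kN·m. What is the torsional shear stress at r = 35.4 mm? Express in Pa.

3.90e7 Pa

J = π(d_o⁴ − d_i⁴)/32 = π(0.0817⁴ − 0.0551⁴)/32 = 3.469×10^-6 m⁴.
Shear stress varies linearly with radius: τ = T·r/J = 3820 × 0.0354 / 3.469×10^-6 = 3.898×10^7 Pa.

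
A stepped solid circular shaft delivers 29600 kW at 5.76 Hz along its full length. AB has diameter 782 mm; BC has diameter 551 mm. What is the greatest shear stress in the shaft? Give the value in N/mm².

ω = 2π·5.76 = 36.19 rad/s, so T = P/ω = 29600×10³ / 36.19 = 817900 N·m.
Under the same torque, τ_max = 16T/(πd³) is largest where d is smallest — segment BC (d = 551 mm).
τ_max = 16·817900/(π·(0.551)³) = 2.490×10^7 Pa.

24.9 N/mm²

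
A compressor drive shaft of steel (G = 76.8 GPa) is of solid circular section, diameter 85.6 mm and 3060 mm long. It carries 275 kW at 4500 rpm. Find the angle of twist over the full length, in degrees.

0.253°

ω = 2π·4500/60 = 471.2 rad/s, so T = P/ω = 275×10³ / 471.2 = 583.6 N·m.
J = πd⁴/32 = π(0.0856)⁴/32 = 5.271×10^-6 m⁴.
θ = T·L/(G·J) = 583.6 × 3.06 / (76.8×10⁹ × 5.271×10^-6) = 4.411×10^-3 rad.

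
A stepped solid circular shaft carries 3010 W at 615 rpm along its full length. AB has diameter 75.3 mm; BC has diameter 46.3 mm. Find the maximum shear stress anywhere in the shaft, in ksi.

0.348 ksi

ω = 2π·615/60 = 64.40 rad/s, so T = P/ω = 3010 / 64.40 = 46.74 N·m.
Under the same torque, τ_max = 16T/(πd³) is largest where d is smallest — segment BC (d = 46.3 mm).
τ_max = 16·46.74/(π·(0.0463)³) = 2.398×10^6 Pa.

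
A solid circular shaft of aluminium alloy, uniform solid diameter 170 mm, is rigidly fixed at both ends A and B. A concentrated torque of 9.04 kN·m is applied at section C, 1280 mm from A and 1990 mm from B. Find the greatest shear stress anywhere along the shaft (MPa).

With uniform GJ and both ends fixed, compatibility θ_AC = θ_CB gives T_A·a = T_B·b, together with T_A + T_B = T₀.
T_A = T₀·b/(a+b) = 9040·1990/3270 = 5501 N·m; T_B = 3539 N·m.
τ in each portion: τ_AC = 5.70×10^6 Pa, τ_CB = 3.67×10^6 Pa; maximum is in AC.
τ_max = T_AC·r/J = 5501·0.0850/8.20×10^-5 = 5.703×10^6 Pa.

5.70 MPa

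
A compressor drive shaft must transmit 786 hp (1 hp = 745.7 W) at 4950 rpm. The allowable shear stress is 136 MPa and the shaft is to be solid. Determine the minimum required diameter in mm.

34.9 mm

ω = 2π·4950/60 = 518.4 rad/s, so T = P/ω = 786×745.7 / 518.4 = 1131 N·m.
For a solid shaft τ_max = 16T/(πd³), so d = (16T/(π τ_allow))^(1/3) = (16·1131/(π·1.36×10^8))^(1/3) = 0.03485 m.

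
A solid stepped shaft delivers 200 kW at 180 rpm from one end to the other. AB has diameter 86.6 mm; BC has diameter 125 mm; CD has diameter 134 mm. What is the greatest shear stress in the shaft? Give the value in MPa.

ω = 2π·180/60 = 18.85 rad/s, so T = P/ω = 200×10³ / 18.85 = 10610 N·m.
Under the same torque, τ_max = 16T/(πd³) is largest where d is smallest — segment AB (d = 86.6 mm).
τ_max = 16·10610/(π·(0.0866)³) = 8.320×10^7 Pa.

83.2 MPa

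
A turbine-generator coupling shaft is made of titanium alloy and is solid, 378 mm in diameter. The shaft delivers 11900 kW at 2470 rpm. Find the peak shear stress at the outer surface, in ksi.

ω = 2π·2470/60 = 258.7 rad/s, so T = P/ω = 11900×10³ / 258.7 = 46010 N·m.
J = πd⁴/32 = π(0.378)⁴/32 = 2.004×10^-3 m⁴.
τ_max = T·r/J = 46010 × 0.189 / 2.004×10^-3 = 4.338×10^6 Pa.

0.629 ksi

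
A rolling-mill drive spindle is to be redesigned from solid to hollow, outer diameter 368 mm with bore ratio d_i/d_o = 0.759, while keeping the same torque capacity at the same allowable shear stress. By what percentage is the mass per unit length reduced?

Equal τ_max and T ⇒ the solid shaft needs d_s³ = d_o³(1−k⁴), so d_s = 368·(1−0.759⁴)^(1/3) = 321.7 mm.
Area ratio A_h/A_s = d_o²(1−k²)/d_s² = (1−k²)/(1−k⁴)^(2/3) = 0.5547.
Mass saving = 1 − 0.5547 = 44.5 %.

44.5 %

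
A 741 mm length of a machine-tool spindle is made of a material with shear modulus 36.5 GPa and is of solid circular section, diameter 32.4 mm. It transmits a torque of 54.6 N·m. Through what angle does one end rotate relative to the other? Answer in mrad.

J = πd⁴/32 = π(0.0324)⁴/32 = 1.082×10^-7 m⁴.
θ = T·L/(G·J) = 54.60 × 0.741 / (36.5×10⁹ × 1.082×10^-7) = 0.01025 rad.

10.2 mrad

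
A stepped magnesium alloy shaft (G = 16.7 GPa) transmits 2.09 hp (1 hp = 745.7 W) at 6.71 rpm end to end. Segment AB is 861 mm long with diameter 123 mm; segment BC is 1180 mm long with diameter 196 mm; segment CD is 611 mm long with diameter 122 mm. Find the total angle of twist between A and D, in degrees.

ω = 2π·6.71/60 = 0.7027 rad/s, so T = P/ω = 2.09×745.7 / 0.7027 = 2218 N·m.
J_AB = π(0.123)⁴/32 = 2.25×10^-5 m⁴; J_BC = π(0.196)⁴/32 = 1.45×10^-4 m⁴; J_CD = π(0.122)⁴/32 = 2.17×10^-5 m⁴.
θ = (T/G)·Σ L_i/J_i = (2218/16.7×10⁹)·(0.861/2.25×10^-5 + 1.18/1.45×10^-4 + 0.611/2.17×10^-5) = 9.902×10^-3 rad.

0.567°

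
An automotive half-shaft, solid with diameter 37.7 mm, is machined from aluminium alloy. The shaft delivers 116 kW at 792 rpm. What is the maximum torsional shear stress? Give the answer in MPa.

133 MPa

ω = 2π·792/60 = 82.94 rad/s, so T = P/ω = 116×10³ / 82.94 = 1399 N·m.
J = πd⁴/32 = π(0.0377)⁴/32 = 1.983×10^-7 m⁴.
τ_max = T·r/J = 1399 × 0.0189 / 1.983×10^-7 = 1.329×10^8 Pa.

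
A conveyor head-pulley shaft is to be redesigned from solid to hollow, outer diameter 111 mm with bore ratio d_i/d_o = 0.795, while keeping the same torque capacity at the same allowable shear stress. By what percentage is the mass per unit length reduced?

Equal τ_max and T ⇒ the solid shaft needs d_s³ = d_o³(1−k⁴), so d_s = 111·(1−0.795⁴)^(1/3) = 93.65 mm.
Area ratio A_h/A_s = d_o²(1−k²)/d_s² = (1−k²)/(1−k⁴)^(2/3) = 0.5170.
Mass saving = 1 − 0.5170 = 48.3 %.

48.3 %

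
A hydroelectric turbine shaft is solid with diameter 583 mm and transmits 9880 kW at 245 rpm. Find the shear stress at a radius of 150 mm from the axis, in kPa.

ω = 2π·245/60 = 25.66 rad/s, so T = P/ω = 9880×10³ / 25.66 = 385100 N·m.
J = πd⁴/32 = π(0.583)⁴/32 = 0.01134 m⁴.
Shear stress varies linearly with radius: τ = T·r/J = 385100 × 0.150 / 0.01134 = 5.093×10^6 Pa.

5090 kPa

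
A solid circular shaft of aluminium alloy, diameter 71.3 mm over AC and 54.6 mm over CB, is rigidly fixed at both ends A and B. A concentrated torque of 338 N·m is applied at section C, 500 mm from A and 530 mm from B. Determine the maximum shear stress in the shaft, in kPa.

Compatibility: T_A·a/J_AC = T_B·b/J_CB with T_A + T_B = T₀.
J_AC = 2.54×10^-6 m⁴, J_CB = 8.73×10^-7 m⁴, so T_A = T₀·(J_AC/a)/((J_AC/a)+(J_CB/b)) = 255.2 N·m, T_B = 82.79 N·m.
τ in each portion: τ_AC = 3.59×10^6 Pa, τ_CB = 2.59×10^6 Pa; maximum is in AC.
τ_max = T_AC·r/J = 255.2·0.0357/2.54×10^-6 = 3.586×10^6 Pa.

3590 kPa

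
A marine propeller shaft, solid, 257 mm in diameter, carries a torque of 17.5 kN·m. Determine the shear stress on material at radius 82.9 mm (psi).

491 psi

J = πd⁴/32 = π(0.257)⁴/32 = 4.283×10^-4 m⁴.
Shear stress varies linearly with radius: τ = T·r/J = 17500 × 0.0829 / 4.283×10^-4 = 3.387×10^6 Pa.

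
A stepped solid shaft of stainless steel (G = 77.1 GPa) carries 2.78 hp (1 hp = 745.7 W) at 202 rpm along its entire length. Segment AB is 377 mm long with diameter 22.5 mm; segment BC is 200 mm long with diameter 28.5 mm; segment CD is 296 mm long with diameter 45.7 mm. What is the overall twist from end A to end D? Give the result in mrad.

ω = 2π·202/60 = 21.15 rad/s, so T = P/ω = 2.78×745.7 / 21.15 = 98.00 N·m.
J_AB = π(0.0225)⁴/32 = 2.52×10^-8 m⁴; J_BC = π(0.0285)⁴/32 = 6.48×10^-8 m⁴; J_CD = π(0.0457)⁴/32 = 4.28×10^-7 m⁴.
θ = (T/G)·Σ L_i/J_i = (98.00/77.1×10⁹)·(0.377/2.52×10^-8 + 0.200/6.48×10^-8 + 0.296/4.28×10^-7) = 0.02385 rad.

23.8 mrad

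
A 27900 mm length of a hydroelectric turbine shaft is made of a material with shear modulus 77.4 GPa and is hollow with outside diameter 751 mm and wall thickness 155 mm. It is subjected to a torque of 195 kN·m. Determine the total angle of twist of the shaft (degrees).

J = π(d_o⁴ − d_i⁴)/32 = π(0.751⁴ − 0.441⁴)/32 = 0.02752 m⁴.
θ = T·L/(G·J) = 195000 × 27.9 / (77.4×10⁹ × 0.02752) = 2.555×10^-3 rad.

0.146°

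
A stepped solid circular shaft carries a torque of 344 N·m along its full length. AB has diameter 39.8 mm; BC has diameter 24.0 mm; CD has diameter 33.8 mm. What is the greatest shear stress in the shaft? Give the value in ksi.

Under the same torque, τ_max = 16T/(πd³) is largest where d is smallest — segment BC (d = 24.0 mm).
τ_max = 16·344.0/(π·(0.0240)³) = 1.267×10^8 Pa.

18.4 ksi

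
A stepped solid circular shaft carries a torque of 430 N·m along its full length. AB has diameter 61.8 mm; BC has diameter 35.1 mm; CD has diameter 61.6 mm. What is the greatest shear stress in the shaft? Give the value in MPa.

50.6 MPa

Under the same torque, τ_max = 16T/(πd³) is largest where d is smallest — segment BC (d = 35.1 mm).
τ_max = 16·430.0/(π·(0.0351)³) = 5.064×10^7 Pa.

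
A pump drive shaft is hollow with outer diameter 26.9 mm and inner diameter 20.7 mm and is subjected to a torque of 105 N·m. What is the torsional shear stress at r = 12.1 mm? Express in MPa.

38.1 MPa

J = π(d_o⁴ − d_i⁴)/32 = π(0.0269⁴ − 0.0207⁴)/32 = 3.338×10^-8 m⁴.
Shear stress varies linearly with radius: τ = T·r/J = 105.0 × 0.0121 / 3.338×10^-8 = 3.806×10^7 Pa.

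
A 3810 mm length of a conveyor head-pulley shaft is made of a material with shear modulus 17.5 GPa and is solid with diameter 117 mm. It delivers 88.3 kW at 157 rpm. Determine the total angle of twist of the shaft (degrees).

ω = 2π·157/60 = 16.44 rad/s, so T = P/ω = 88.3×10³ / 16.44 = 5371 N·m.
J = πd⁴/32 = π(0.117)⁴/32 = 1.840×10^-5 m⁴.
θ = T·L/(G·J) = 5371 × 3.81 / (17.5×10⁹ × 1.840×10^-5) = 0.06356 rad.

3.64°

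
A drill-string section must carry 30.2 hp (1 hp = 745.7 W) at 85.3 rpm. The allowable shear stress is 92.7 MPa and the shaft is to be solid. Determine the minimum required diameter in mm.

51.7 mm

ω = 2π·85.3/60 = 8.933 rad/s, so T = P/ω = 30.2×745.7 / 8.933 = 2521 N·m.
For a solid shaft τ_max = 16T/(πd³), so d = (16T/(π τ_allow))^(1/3) = (16·2521/(π·9.27×10^7))^(1/3) = 0.05174 m.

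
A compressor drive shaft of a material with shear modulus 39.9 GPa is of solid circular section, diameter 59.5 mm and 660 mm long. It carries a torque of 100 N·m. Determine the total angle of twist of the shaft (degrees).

0.0770°

J = πd⁴/32 = π(0.0595)⁴/32 = 1.230×10^-6 m⁴.
θ = T·L/(G·J) = 100.0 × 0.660 / (39.9×10⁹ × 1.230×10^-6) = 1.344×10^-3 rad.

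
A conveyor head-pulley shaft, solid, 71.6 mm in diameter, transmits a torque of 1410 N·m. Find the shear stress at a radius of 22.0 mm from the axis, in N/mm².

12.0 N/mm²

J = πd⁴/32 = π(0.0716)⁴/32 = 2.580×10^-6 m⁴.
Shear stress varies linearly with radius: τ = T·r/J = 1410 × 0.0220 / 2.580×10^-6 = 1.202×10^7 Pa.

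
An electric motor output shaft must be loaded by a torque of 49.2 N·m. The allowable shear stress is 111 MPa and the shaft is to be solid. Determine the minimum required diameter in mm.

For a solid shaft τ_max = 16T/(πd³), so d = (16T/(π τ_allow))^(1/3) = (16·49.20/(π·1.11×10^8))^(1/3) = 0.01312 m.

13.1 mm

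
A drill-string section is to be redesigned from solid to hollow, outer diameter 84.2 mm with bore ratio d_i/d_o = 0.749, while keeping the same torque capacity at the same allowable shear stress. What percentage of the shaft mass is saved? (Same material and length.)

Equal τ_max and T ⇒ the solid shaft needs d_s³ = d_o³(1−k⁴), so d_s = 84.2·(1−0.749⁴)^(1/3) = 74.23 mm.
Area ratio A_h/A_s = d_o²(1−k²)/d_s² = (1−k²)/(1−k⁴)^(2/3) = 0.5648.
Mass saving = 1 − 0.5648 = 43.5 %.

43.5 %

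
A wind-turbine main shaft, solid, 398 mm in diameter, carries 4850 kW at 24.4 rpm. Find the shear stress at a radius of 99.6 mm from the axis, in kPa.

76700 kPa

ω = 2π·24.4/60 = 2.555 rad/s, so T = P/ω = 4850×10³ / 2.555 = 1.898e6 N·m.
J = πd⁴/32 = π(0.398)⁴/32 = 2.463×10^-3 m⁴.
Shear stress varies linearly with radius: τ = T·r/J = 1.898e6 × 0.0996 / 2.463×10^-3 = 7.675×10^7 Pa.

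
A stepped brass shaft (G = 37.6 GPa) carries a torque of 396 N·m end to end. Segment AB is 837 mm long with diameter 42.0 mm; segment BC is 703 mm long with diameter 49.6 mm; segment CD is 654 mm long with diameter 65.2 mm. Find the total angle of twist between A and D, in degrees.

2.59°

J_AB = π(0.0420)⁴/32 = 3.05×10^-7 m⁴; J_BC = π(0.0496)⁴/32 = 5.94×10^-7 m⁴; J_CD = π(0.0652)⁴/32 = 1.77×10^-6 m⁴.
θ = (T/G)·Σ L_i/J_i = (396.0/37.6×10⁹)·(0.837/3.05×10^-7 + 0.703/5.94×10^-7 + 0.654/1.77×10^-6) = 0.04520 rad.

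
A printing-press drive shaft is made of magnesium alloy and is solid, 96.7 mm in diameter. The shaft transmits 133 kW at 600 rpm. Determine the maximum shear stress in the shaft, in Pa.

1.19e7 Pa

ω = 2π·600/60 = 62.83 rad/s, so T = P/ω = 133×10³ / 62.83 = 2117 N·m.
J = πd⁴/32 = π(0.0967)⁴/32 = 8.584×10^-6 m⁴.
τ_max = T·r/J = 2117 × 0.0484 / 8.584×10^-6 = 1.192×10^7 Pa.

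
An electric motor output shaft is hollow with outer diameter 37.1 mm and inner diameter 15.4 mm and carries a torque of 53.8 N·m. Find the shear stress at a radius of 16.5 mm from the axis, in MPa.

J = π(d_o⁴ − d_i⁴)/32 = π(0.0371⁴ − 0.0154⁴)/32 = 1.805×10^-7 m⁴.
Shear stress varies linearly with radius: τ = T·r/J = 53.80 × 0.0165 / 1.805×10^-7 = 4.919×10^6 Pa.

4.92 MPa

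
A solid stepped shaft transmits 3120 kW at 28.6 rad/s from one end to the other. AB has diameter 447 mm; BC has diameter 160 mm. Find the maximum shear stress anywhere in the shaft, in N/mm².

136 N/mm²

ω = 28.6 rad/s, so T = P/ω = 3120×10³ / 28.60 = 109100 N·m.
Under the same torque, τ_max = 16T/(πd³) is largest where d is smallest — segment BC (d = 160 mm).
τ_max = 16·109100/(π·(0.160)³) = 1.356×10^8 Pa.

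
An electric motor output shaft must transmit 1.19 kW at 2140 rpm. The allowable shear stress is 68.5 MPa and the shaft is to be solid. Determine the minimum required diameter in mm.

ω = 2π·2140/60 = 224.1 rad/s, so T = P/ω = 1.19×10³ / 224.1 = 5.310 N·m.
For a solid shaft τ_max = 16T/(πd³), so d = (16T/(π τ_allow))^(1/3) = (16·5.310/(π·6.85×10^7))^(1/3) = 0.007336 m.

7.34 mm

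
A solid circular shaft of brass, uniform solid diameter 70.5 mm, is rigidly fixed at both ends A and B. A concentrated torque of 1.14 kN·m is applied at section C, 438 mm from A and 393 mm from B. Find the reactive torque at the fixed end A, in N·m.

With uniform GJ and both ends fixed, compatibility θ_AC = θ_CB gives T_A·a = T_B·b, together with T_A + T_B = T₀.
T_A = T₀·b/(a+b) = 1140·393/831.0 = 539.1 N·m; T_B = 600.9 N·m.

539 N·m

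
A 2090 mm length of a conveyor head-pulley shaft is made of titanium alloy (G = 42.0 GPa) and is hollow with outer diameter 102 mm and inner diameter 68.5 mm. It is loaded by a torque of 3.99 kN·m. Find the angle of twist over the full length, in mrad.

23.5 mrad

J = π(d_o⁴ − d_i⁴)/32 = π(0.102⁴ − 0.0685⁴)/32 = 8.465×10^-6 m⁴.
θ = T·L/(G·J) = 3990 × 2.09 / (42.0×10⁹ × 8.465×10^-6) = 0.02345 rad.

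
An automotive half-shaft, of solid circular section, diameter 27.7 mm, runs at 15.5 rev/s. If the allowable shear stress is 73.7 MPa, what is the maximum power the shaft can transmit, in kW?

J = πd⁴/32 = π(0.0277)⁴/32 = 5.780×10^-8 m⁴.
T_max = τ_allow·J/r = 7.37×10^7 × 5.780×10^-8 / 0.0138 = 307.6 N·m.
ω = 2π·15.5 = 97.39 rad/s, so P_max = T_max·ω = 2.995×10^4 W.

30.0 kW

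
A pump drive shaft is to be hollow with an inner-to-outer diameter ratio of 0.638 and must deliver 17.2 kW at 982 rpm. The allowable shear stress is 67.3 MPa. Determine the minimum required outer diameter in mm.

ω = 2π·982/60 = 102.8 rad/s, so T = P/ω = 17.2×10³ / 102.8 = 167.3 N·m.
For a hollow shaft with d_i/d_o = 0.638: τ_max = 16T/(π d_o³ (1−k⁴)), so d_o = [16T/(π τ_allow (1−k⁴))]^(1/3) = [16·167.3/(π·6.73×10^7·0.8343)]^(1/3) = 0.02476 m.

24.8 mm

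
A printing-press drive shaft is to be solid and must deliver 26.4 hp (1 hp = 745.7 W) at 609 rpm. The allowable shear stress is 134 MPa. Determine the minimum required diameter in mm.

22.7 mm

ω = 2π·609/60 = 63.77 rad/s, so T = P/ω = 26.4×745.7 / 63.77 = 308.7 N·m.
For a solid shaft τ_max = 16T/(πd³), so d = (16T/(π τ_allow))^(1/3) = (16·308.7/(π·1.34×10^8))^(1/3) = 0.02272 m.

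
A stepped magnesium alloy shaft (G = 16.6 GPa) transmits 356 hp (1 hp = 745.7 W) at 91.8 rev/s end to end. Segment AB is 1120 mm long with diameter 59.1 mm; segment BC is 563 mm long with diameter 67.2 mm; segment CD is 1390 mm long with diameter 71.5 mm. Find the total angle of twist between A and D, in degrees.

2.79°

ω = 2π·91.8 = 576.8 rad/s, so T = P/ω = 356×745.7 / 576.8 = 460.2 N·m.
J_AB = π(0.0591)⁴/32 = 1.20×10^-6 m⁴; J_BC = π(0.0672)⁴/32 = 2.00×10^-6 m⁴; J_CD = π(0.0715)⁴/32 = 2.57×10^-6 m⁴.
θ = (T/G)·Σ L_i/J_i = (460.2/16.6×10⁹)·(1.12/1.20×10^-6 + 0.563/2.00×10^-6 + 1.39/2.57×10^-6) = 0.04874 rad.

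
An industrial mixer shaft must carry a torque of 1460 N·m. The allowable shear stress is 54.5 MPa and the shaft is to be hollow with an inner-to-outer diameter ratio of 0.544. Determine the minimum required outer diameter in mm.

For a hollow shaft with d_i/d_o = 0.544: τ_max = 16T/(π d_o³ (1−k⁴)), so d_o = [16T/(π τ_allow (1−k⁴))]^(1/3) = [16·1460/(π·5.45×10^7·0.9124)]^(1/3) = 0.05308 m.

53.1 mm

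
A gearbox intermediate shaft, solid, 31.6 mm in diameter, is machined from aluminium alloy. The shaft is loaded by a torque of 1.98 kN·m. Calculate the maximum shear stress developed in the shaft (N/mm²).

J = πd⁴/32 = π(0.0316)⁴/32 = 9.789×10^-8 m⁴.
τ_max = T·r/J = 1980 × 0.0158 / 9.789×10^-8 = 3.196×10^8 Pa.

320 N/mm²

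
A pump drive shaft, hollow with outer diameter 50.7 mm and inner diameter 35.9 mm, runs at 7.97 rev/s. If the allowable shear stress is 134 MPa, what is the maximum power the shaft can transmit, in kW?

129 kW

J = π(d_o⁴ − d_i⁴)/32 = π(0.0507⁴ − 0.0359⁴)/32 = 4.856×10^-7 m⁴.
T_max = τ_allow·J/r = 1.34×10^8 × 4.856×10^-7 / 0.0254 = 2567 N·m.
ω = 2π·7.97 = 50.08 rad/s, so P_max = T_max·ω = 1.285×10^5 W.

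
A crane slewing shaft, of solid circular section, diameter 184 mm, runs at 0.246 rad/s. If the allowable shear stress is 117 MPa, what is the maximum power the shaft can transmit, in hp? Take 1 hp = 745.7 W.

47.2 hp

J = πd⁴/32 = π(0.184)⁴/32 = 1.125×10^-4 m⁴.
T_max = τ_allow·J/r = 1.17×10^8 × 1.125×10^-4 / 0.0920 = 143100 N·m.
ω = 0.246 rad/s, so P_max = T_max·ω = 3.520×10^4 W.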